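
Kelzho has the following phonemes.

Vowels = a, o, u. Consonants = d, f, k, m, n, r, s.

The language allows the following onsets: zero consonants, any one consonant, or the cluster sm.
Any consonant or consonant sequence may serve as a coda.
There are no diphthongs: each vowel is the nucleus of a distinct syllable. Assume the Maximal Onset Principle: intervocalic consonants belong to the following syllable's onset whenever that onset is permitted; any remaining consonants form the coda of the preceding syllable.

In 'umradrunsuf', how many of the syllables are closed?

Nuclei (vowels): u, a, u, u → 4 syllables.
V1 /u/ – V2 /a/: /mr/ splits as /m/ + /r/ (/r/ is the longest suffix that is a licit onset).
V2 /a/ – V3 /u/: cluster /dr/ — the longest permitted-onset suffix is /r/; onset = /r/, preceding coda = /d/.
V3 /u/ – V4 /u/: /ns/; trying suffixes from longest down, /s/ is the first permitted one, so coda /n/ | onset /s/.
Putting it together: um.rad.run.suf.
Classifying each syllable: /um/ (closed), /rad/ (closed), /run/ (closed), /suf/ (closed).
Closed syllables: 4.

4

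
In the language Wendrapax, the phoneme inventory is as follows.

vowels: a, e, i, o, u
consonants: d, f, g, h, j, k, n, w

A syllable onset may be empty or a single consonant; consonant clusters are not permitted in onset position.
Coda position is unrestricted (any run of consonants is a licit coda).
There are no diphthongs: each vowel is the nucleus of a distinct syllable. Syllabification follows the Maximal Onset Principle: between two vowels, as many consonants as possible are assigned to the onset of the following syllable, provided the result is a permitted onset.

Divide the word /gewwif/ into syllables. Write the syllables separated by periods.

Nuclei (vowels): e, i → 2 syllables.
Between /e/ (V1) and /i/ (V2): /ww/ — longest licit onset from the right is /w/, leaving /w/ as coda.

gew.wif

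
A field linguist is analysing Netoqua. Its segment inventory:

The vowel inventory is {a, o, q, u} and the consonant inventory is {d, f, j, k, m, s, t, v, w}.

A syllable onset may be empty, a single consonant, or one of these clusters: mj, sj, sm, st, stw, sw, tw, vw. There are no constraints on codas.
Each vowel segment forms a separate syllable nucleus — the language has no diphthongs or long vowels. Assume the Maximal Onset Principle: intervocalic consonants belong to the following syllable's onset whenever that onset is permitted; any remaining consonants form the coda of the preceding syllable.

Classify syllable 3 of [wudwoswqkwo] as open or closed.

The vowels are u, o, q, o — 4 nuclei, so 4 syllables.
σ1/σ2 boundary: /dw/ splits as /d/ + /w/ (/w/ is the longest suffix that is a licit onset).
σ2/σ3 boundary: cluster /sw/ — /sw/ is itself a permitted onset, so the whole cluster goes right; preceding coda = ∅.
σ3/σ4 boundary: cluster /kw/ — the longest permitted-onset suffix is /w/; onset = /w/, preceding coda = /k/.
Syllabification: wud.wo.swqk.wo.
Syllable 3 is /swqk/ with coda /k/, so it is closed.

closed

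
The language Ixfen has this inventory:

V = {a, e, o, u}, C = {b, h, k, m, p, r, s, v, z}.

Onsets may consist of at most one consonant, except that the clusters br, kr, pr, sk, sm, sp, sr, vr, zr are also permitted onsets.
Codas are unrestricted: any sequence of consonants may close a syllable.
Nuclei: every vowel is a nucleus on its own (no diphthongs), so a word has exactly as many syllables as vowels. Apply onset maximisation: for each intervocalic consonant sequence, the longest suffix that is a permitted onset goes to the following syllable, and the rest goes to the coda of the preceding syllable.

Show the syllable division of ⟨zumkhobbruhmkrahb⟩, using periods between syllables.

zumk.hob.bruhm.krahb

Vowels present: u, o, u, a; each is a nucleus, giving 4 syllables.
/u…o/ gap (V1→V2): /mkh/ splits as /mk/ + /h/ (/h/ is the longest suffix that is a licit onset).
/o…u/ gap (V2→V3): /bbr/ splits as /b/ + /br/ (/br/ is the longest suffix that is a licit onset).
/u…a/ gap (V3→V4): /hmkr/ — longest licit onset from the right is /kr/, leaving /hm/ as coda.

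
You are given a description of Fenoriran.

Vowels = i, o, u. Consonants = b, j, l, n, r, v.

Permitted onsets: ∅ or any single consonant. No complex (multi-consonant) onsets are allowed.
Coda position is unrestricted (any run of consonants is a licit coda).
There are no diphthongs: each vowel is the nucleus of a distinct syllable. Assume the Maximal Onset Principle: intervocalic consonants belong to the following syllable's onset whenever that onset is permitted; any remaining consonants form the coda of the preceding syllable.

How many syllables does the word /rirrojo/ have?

3

Vowels present: i, o, o; each is a nucleus, giving 3 syllables.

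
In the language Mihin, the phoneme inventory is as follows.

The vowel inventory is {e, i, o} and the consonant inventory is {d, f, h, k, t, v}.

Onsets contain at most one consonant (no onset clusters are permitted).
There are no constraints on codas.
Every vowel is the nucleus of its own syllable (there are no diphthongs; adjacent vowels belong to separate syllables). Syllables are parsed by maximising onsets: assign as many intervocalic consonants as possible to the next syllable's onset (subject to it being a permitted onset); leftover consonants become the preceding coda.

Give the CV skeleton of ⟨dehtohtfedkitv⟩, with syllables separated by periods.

Vowels present: e, o, e, i; each is a nucleus, giving 4 syllables.
Between /e/ (V1) and /o/ (V2): /ht/ splits as /h/ + /t/ (/t/ is the longest suffix that is a licit onset).
Between /o/ (V2) and /e/ (V3): cluster /htf/ — the longest permitted-onset suffix is /f/; onset = /f/, preceding coda = /ht/.
Between /e/ (V3) and /i/ (V4): cluster /dk/ — the longest permitted-onset suffix is /k/; onset = /k/, preceding coda = /d/.
Syllabification: deh.toht.fed.kitv.
Mapping each syllable to C/V: /deh/ → CVC, /toht/ → CVCC, /fed/ → CVC, /kitv/ → CVCC.

CVC.CVCC.CVC.CVCC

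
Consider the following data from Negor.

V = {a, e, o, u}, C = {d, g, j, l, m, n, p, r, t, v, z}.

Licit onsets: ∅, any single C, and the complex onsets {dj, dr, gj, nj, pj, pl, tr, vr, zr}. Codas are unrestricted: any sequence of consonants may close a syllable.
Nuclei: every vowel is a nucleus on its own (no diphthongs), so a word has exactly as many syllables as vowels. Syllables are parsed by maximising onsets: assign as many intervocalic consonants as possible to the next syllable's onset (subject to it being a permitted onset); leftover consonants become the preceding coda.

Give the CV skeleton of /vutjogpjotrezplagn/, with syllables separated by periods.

CVC.CVC.CCV.CCVC.CCVCC

Vowels present: u, o, o, e, a; each is a nucleus, giving 5 syllables.
σ1/σ2 boundary: /tj/ — longest licit onset from the right is /j/, leaving /t/ as coda.
σ2/σ3 boundary: /gpj/; trying suffixes from longest down, /pj/ is the first permitted one, so coda /g/ | onset /pj/.
σ3/σ4 boundary: /tr/ — entire cluster is a permitted onset → onset /tr/, coda ∅.
σ4/σ5 boundary: /zpl/; trying suffixes from longest down, /pl/ is the first permitted one, so coda /z/ | onset /pl/.
Syllabification: vut.jog.pjo.trez.plagn.
Mapping each syllable to C/V: /vut/ → CVC, /jog/ → CVC, /pjo/ → CCV, /trez/ → CCVC, /plagn/ → CCVCC.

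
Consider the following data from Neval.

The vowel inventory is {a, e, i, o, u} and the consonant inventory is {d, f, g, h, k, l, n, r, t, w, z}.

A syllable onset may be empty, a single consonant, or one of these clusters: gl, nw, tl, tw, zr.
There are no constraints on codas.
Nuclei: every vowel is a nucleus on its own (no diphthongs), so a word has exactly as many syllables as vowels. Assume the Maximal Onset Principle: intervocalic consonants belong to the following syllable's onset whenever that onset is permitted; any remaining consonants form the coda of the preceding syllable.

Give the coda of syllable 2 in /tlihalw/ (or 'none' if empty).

Nuclei (vowels): i, a → 2 syllables.
σ1/σ2 boundary: /h/ → onset of the next syllable (single consonants are always licit onsets).
Result: tli.halw.
Syllable 2 is /halw/: onset /h/, nucleus /a/, coda /lw/.

lw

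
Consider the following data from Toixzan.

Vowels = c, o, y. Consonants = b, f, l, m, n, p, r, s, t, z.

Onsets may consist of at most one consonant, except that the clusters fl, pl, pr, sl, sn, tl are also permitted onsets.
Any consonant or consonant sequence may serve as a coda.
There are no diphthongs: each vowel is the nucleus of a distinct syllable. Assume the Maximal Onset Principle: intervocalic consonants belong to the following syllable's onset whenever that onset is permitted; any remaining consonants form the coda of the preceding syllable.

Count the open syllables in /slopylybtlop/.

The vowels are o, y, y, o — 4 nuclei, so 4 syllables.
/o…y/ gap (V1→V2): /p/ → onset of the next syllable (single consonants are always licit onsets).
/y…y/ gap (V2→V3): /l/ → onset of the next syllable (single consonants are always licit onsets).
/y…o/ gap (V3→V4): /btl/; trying suffixes from longest down, /tl/ is the first permitted one, so coda /b/ | onset /tl/.
Result: slo.py.lyb.tlop.
Classifying each syllable: /slo/ (open), /py/ (open), /lyb/ (closed), /tlop/ (closed).
Open syllables: 2.

2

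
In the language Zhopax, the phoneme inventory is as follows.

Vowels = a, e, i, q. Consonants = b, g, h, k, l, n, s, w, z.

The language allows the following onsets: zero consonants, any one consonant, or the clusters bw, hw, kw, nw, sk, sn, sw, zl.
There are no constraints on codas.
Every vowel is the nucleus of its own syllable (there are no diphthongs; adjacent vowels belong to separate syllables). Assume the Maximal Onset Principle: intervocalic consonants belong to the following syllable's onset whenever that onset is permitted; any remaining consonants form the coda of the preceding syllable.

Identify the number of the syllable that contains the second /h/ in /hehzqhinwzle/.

Vowels present: e, q, i, e; each is a nucleus, giving 4 syllables.
Between /e/ (V1) and /q/ (V2): /hz/; trying suffixes from longest down, /z/ is the first permitted one, so coda /h/ | onset /z/.
Between /q/ (V2) and /i/ (V3): just /h/ — single C goes to the following onset.
Between /i/ (V3) and /e/ (V4): /nwzl/; trying suffixes from longest down, /zl/ is the first permitted one, so coda /nw/ | onset /zl/.
So the parse is heh.zq.hinw.zle.
The second /h/ is in the coda of syllable 1 (/heh/).

1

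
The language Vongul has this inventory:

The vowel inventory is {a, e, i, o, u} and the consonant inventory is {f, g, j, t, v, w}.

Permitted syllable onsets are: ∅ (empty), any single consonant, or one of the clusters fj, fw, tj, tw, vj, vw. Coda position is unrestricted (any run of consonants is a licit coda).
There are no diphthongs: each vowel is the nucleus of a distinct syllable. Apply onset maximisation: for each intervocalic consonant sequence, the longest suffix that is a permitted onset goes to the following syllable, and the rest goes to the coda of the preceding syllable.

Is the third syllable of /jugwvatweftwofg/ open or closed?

closed

Nuclei (vowels): u, a, e, o → 4 syllables.
/u…a/ gap (V1→V2): cluster /gwv/ — the longest permitted-onset suffix is /v/; onset = /v/, preceding coda = /gw/.
/a…e/ gap (V2→V3): cluster /tw/ — /tw/ is itself a permitted onset, so the whole cluster goes right; preceding coda = ∅.
/e…o/ gap (V3→V4): cluster /ftw/ — the longest permitted-onset suffix is /tw/; onset = /tw/, preceding coda = /f/.
Syllabification: jugw.va.twef.twofg.
Syllable 3 is /twef/ with coda /f/, so it is closed.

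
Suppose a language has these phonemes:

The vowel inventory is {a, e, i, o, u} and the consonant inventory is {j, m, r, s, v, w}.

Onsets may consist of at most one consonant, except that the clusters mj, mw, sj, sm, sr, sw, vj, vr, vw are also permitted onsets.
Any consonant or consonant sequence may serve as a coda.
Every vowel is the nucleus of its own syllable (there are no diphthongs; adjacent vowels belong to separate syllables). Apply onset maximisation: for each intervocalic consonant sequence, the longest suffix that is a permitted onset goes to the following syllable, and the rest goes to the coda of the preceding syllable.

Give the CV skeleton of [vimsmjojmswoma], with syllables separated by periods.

CVCC.CCVCC.CCV.CV

The vowels are i, o, o, a — 4 nuclei, so 4 syllables.
Between /i/ (V1) and /o/ (V2): /msmj/; trying suffixes from longest down, /mj/ is the first permitted one, so coda /ms/ | onset /mj/.
Between /o/ (V2) and /o/ (V3): /jmsw/; trying suffixes from longest down, /sw/ is the first permitted one, so coda /jm/ | onset /sw/.
Between /o/ (V3) and /a/ (V4): just /m/ — single C goes to the following onset.
Result: vims.mjojm.swo.ma.
Mapping each syllable to C/V: /vims/ → CVCC, /mjojm/ → CCVCC, /swo/ → CCV, /ma/ → CV.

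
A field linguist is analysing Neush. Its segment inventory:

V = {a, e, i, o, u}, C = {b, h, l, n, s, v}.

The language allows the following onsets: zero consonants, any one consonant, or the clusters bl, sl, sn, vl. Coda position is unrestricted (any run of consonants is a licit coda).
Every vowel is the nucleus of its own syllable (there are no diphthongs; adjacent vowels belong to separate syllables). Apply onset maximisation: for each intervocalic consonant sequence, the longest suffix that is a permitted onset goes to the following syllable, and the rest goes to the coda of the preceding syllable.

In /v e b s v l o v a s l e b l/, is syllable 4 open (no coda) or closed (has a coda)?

closed

The vowels are e, o, a, e — 4 nuclei, so 4 syllables.
V1 /e/ – V2 /o/: /bsvl/; trying suffixes from longest down, /vl/ is the first permitted one, so coda /bs/ | onset /vl/.
V2 /o/ – V3 /a/: /v/ → onset of the next syllable (single consonants are always licit onsets).
V3 /a/ – V4 /e/: cluster /sl/ — /sl/ is itself a permitted onset, so the whole cluster goes right; preceding coda = ∅.
Result: vebs.vlo.va.slebl.
Syllable 4 is /slebl/ with coda /bl/, so it is closed.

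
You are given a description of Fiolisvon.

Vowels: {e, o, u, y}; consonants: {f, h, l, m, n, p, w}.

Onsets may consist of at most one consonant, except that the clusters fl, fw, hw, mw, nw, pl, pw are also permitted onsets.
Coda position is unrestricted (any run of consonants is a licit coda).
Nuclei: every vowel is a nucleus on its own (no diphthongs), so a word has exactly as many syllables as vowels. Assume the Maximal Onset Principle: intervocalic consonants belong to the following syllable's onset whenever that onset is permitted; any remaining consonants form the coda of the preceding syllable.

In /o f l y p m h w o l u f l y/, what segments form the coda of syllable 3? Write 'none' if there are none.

none

Vowels present: o, y, o, u, y; each is a nucleus, giving 5 syllables.
σ1/σ2 boundary: cluster /fl/ — /fl/ is itself a permitted onset, so the whole cluster goes right; preceding coda = ∅.
σ2/σ3 boundary: /pmhw/ — longest licit onset from the right is /hw/, leaving /pm/ as coda.
σ3/σ4 boundary: just /l/ — single C goes to the following onset.
σ4/σ5 boundary: cluster /fl/ — /fl/ is itself a permitted onset, so the whole cluster goes right; preceding coda = ∅.
Syllabification: o.flypm.hwo.lu.fly.
Syllable 3 is /hwo/: onset /hw/, nucleus /o/, coda ∅.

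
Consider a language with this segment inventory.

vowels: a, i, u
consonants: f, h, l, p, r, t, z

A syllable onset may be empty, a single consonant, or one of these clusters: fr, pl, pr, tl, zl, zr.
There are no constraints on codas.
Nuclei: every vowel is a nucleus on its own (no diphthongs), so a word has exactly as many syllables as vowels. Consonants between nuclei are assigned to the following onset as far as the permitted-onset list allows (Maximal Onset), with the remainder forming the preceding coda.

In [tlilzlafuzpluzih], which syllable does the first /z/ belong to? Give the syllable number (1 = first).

2

Vowels present: i, a, u, u, i; each is a nucleus, giving 5 syllables.
/i…a/ gap (V1→V2): /lzl/ — longest licit onset from the right is /zl/, leaving /l/ as coda.
/a…u/ gap (V2→V3): /f/ → onset of the next syllable (single consonants are always licit onsets).
/u…u/ gap (V3→V4): cluster /zpl/ — the longest permitted-onset suffix is /pl/; onset = /pl/, preceding coda = /z/.
/u…i/ gap (V4→V5): /z/ → onset of the next syllable (single consonants are always licit onsets).
So the parse is tlil.zla.fuz.plu.zih.
The first /z/ is in the onset of syllable 2 (/zla/).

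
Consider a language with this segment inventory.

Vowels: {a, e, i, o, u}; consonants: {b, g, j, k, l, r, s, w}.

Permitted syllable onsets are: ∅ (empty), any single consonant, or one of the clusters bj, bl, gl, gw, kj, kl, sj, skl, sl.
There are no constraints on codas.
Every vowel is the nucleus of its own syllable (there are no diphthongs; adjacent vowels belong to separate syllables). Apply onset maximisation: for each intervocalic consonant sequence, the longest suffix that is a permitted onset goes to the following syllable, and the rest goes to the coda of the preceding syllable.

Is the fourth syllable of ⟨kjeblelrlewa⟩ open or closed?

Nuclei (vowels): e, e, e, a → 4 syllables.
Between /e/ (V1) and /e/ (V2): /bl/ — entire cluster is a permitted onset → onset /bl/, coda ∅.
Between /e/ (V2) and /e/ (V3): cluster /lrl/ — the longest permitted-onset suffix is /l/; onset = /l/, preceding coda = /lr/.
Between /e/ (V3) and /a/ (V4): /w/ is a single consonant, so it becomes the next onset.
Result: kje.blelr.le.wa.
Syllable 4 is /wa/; it ends in its nucleus with no coda, so it is open.

open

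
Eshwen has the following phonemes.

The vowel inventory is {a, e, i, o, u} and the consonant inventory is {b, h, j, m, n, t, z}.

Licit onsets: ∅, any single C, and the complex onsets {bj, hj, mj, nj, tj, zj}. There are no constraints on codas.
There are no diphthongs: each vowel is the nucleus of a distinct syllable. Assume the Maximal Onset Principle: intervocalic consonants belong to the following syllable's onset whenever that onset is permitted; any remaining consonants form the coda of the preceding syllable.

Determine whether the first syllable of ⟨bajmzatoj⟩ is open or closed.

The vowels are a, a, o — 3 nuclei, so 3 syllables.
/a…a/ gap (V1→V2): /jmz/ — longest licit onset from the right is /z/, leaving /jm/ as coda.
/a…o/ gap (V2→V3): /t/ is a single consonant, so it becomes the next onset.
Putting it together: bajm.za.toj.
Syllable 1 is /bajm/ with coda /jm/, so it is closed.

closed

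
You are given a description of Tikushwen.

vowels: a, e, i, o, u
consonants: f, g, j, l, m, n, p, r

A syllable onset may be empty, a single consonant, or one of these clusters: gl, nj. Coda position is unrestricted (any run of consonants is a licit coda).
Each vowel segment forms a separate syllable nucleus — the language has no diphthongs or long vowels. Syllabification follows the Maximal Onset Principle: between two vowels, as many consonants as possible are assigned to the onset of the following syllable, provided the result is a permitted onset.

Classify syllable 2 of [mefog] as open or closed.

closed

Nuclei (vowels): e, o → 2 syllables.
Between /e/ (V1) and /o/ (V2): /f/ is a single consonant, so it becomes the next onset.
Syllabification: me.fog.
Syllable 2 is /fog/ with coda /g/, so it is closed.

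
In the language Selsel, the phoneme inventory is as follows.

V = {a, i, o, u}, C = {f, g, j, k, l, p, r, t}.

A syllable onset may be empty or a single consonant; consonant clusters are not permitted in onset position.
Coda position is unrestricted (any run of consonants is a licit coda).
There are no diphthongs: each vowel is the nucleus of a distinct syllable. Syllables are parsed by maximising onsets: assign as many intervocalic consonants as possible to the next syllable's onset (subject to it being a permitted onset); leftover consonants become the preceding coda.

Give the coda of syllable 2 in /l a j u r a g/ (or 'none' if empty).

none

The vowels are a, u, a — 3 nuclei, so 3 syllables.
Between /a/ (V1) and /u/ (V2): /j/ is a single consonant, so it becomes the next onset.
Between /u/ (V2) and /a/ (V3): just /r/ — single C goes to the following onset.
Putting it together: la.ju.rag.
Syllable 2 is /ju/: onset /j/, nucleus /u/, coda ∅.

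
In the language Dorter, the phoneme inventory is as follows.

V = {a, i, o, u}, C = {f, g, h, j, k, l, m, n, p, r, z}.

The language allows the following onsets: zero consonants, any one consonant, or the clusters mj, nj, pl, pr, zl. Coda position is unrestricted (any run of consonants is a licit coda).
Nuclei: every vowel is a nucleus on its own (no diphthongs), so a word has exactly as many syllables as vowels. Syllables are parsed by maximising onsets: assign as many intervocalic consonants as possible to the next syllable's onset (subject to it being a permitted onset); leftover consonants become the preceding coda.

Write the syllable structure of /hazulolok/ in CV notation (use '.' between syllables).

Nuclei (vowels): a, u, o, o → 4 syllables.
/a…u/ gap (V1→V2): /z/ → onset of the next syllable (single consonants are always licit onsets).
/u…o/ gap (V2→V3): just /l/ — single C goes to the following onset.
/o…o/ gap (V3→V4): just /l/ — single C goes to the following onset.
So the parse is ha.zu.lo.lok.
Mapping each syllable to C/V: /ha/ → CV, /zu/ → CV, /lo/ → CV, /lok/ → CVC.

CV.CV.CV.CVC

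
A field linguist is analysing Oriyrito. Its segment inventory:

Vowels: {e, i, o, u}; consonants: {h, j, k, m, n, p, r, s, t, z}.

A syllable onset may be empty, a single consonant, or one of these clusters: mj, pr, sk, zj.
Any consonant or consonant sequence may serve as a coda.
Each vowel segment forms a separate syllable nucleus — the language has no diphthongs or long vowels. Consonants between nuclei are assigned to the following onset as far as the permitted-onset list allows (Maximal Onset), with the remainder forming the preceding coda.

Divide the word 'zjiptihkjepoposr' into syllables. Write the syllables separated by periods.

The vowels are i, i, e, o, o — 5 nuclei, so 5 syllables.
/i…i/ gap (V1→V2): /pt/ splits as /p/ + /t/ (/t/ is the longest suffix that is a licit onset).
/i…e/ gap (V2→V3): /hkj/; trying suffixes from longest down, /j/ is the first permitted one, so coda /hk/ | onset /j/.
/e…o/ gap (V3→V4): just /p/ — single C goes to the following onset.
/o…o/ gap (V4→V5): just /p/ — single C goes to the following onset.

zjip.tihk.je.po.posr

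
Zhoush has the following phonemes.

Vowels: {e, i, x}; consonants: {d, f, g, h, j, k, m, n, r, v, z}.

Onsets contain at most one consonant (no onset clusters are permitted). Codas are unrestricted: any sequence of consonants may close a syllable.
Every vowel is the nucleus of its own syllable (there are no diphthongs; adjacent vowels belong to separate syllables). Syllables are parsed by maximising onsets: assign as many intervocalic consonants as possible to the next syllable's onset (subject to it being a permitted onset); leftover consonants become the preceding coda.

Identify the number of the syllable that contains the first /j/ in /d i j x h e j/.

2

Vowels present: i, x, e; each is a nucleus, giving 3 syllables.
V1 /i/ – V2 /x/: just /j/ — single C goes to the following onset.
V2 /x/ – V3 /e/: just /h/ — single C goes to the following onset.
Syllabification: di.jx.hej.
The first /j/ is in the onset of syllable 2 (/jx/).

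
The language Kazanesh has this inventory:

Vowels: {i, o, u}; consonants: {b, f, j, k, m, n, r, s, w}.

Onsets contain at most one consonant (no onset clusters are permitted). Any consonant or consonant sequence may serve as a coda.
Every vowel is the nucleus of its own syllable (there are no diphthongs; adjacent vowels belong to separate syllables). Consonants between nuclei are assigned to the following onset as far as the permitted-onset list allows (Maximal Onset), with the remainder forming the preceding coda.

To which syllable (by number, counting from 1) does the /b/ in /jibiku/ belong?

2

Nuclei (vowels): i, i, u → 3 syllables.
V1 /i/ – V2 /i/: /b/ → onset of the next syllable (single consonants are always licit onsets).
V2 /i/ – V3 /u/: /k/ is a single consonant, so it becomes the next onset.
Syllabification: ji.bi.ku.
The /b/ is in the onset of syllable 2 (/bi/).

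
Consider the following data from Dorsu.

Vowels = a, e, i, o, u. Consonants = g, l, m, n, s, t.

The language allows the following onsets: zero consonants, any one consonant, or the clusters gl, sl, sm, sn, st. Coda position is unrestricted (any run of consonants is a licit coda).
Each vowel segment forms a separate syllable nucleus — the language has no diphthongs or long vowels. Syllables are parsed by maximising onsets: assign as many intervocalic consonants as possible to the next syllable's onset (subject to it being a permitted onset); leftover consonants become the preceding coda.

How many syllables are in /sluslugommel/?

4

Vowels present: u, u, o, e; each is a nucleus, giving 4 syllables.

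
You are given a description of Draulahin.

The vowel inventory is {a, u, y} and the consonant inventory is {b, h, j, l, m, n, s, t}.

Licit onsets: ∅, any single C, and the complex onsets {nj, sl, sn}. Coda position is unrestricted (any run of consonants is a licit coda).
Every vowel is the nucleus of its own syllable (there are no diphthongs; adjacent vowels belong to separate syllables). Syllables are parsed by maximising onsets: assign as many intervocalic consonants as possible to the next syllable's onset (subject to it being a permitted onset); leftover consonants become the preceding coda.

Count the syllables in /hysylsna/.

The vowels are y, y, a — 3 nuclei, so 3 syllables.

3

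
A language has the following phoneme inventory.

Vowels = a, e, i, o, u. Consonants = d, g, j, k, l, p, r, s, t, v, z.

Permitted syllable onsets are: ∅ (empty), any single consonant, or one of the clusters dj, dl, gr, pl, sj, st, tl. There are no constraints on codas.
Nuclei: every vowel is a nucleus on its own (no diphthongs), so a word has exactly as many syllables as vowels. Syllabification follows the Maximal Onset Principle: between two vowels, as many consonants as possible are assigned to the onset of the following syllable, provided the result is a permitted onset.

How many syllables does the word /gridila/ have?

The vowels are i, i, a — 3 nuclei, so 3 syllables.

3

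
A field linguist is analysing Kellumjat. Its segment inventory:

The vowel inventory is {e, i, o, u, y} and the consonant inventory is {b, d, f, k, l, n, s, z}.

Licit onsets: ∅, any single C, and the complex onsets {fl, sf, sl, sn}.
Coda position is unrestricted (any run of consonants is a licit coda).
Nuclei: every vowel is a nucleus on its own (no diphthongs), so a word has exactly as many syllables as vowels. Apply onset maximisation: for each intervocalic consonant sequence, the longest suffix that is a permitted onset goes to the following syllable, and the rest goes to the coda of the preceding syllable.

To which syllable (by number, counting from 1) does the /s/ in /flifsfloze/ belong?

The vowels are i, o, e — 3 nuclei, so 3 syllables.
/i…o/ gap (V1→V2): /fsfl/ splits as /fs/ + /fl/ (/fl/ is the longest suffix that is a licit onset).
/o…e/ gap (V2→V3): /z/ is a single consonant, so it becomes the next onset.
So the parse is flifs.flo.ze.
The /s/ is in the coda of syllable 1 (/flifs/).

1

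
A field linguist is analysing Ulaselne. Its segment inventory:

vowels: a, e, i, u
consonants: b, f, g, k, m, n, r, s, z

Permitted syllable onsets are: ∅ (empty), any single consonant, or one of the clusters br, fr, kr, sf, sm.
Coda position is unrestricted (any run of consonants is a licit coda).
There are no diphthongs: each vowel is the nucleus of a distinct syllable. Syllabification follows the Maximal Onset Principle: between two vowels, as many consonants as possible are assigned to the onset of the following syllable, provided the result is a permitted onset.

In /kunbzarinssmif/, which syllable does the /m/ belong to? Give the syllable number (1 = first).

Vowels present: u, a, i, i; each is a nucleus, giving 4 syllables.
V1 /u/ – V2 /a/: cluster /nbz/ — the longest permitted-onset suffix is /z/; onset = /z/, preceding coda = /nb/.
V2 /a/ – V3 /i/: /r/ → onset of the next syllable (single consonants are always licit onsets).
V3 /i/ – V4 /i/: /nssm/; trying suffixes from longest down, /sm/ is the first permitted one, so coda /ns/ | onset /sm/.
Result: kunb.za.rins.smif.
The /m/ is in the onset of syllable 4 (/smif/).

4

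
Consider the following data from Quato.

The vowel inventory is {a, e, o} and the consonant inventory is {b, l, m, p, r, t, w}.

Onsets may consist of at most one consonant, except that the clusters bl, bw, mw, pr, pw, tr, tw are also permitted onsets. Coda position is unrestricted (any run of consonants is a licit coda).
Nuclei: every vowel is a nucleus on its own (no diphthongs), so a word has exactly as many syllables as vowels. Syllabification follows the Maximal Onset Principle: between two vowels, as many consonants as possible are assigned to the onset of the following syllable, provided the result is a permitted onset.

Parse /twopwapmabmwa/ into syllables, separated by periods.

two.pwap.mab.mwa

Nuclei (vowels): o, a, a, a → 4 syllables.
Between /o/ (V1) and /a/ (V2): /pw/ — entire cluster is a permitted onset → onset /pw/, coda ∅.
Between /a/ (V2) and /a/ (V3): /pm/ — longest licit onset from the right is /m/, leaving /p/ as coda.
Between /a/ (V3) and /a/ (V4): /bmw/; trying suffixes from longest down, /mw/ is the first permitted one, so coda /b/ | onset /mw/.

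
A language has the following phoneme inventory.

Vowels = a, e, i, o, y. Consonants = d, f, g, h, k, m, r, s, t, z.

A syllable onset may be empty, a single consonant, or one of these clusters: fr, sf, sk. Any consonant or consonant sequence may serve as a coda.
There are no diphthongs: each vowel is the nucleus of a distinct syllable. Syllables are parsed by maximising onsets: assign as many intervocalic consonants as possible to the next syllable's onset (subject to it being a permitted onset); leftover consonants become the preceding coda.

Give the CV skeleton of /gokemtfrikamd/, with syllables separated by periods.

Vowels present: o, e, i, a; each is a nucleus, giving 4 syllables.
Between /o/ (V1) and /e/ (V2): just /k/ — single C goes to the following onset.
Between /e/ (V2) and /i/ (V3): /mtfr/ splits as /mt/ + /fr/ (/fr/ is the longest suffix that is a licit onset).
Between /i/ (V3) and /a/ (V4): /k/ → onset of the next syllable (single consonants are always licit onsets).
Result: go.kemt.fri.kamd.
Mapping each syllable to C/V: /go/ → CV, /kemt/ → CVCC, /fri/ → CCV, /kamd/ → CVCC.

CV.CVCC.CCV.CVCC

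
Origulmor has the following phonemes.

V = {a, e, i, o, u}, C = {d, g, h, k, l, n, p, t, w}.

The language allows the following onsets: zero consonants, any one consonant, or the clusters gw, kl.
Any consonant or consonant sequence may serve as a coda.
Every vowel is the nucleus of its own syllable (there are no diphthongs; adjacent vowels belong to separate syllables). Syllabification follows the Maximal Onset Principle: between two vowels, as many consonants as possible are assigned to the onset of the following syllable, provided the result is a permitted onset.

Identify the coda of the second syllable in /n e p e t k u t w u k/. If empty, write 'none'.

The vowels are e, e, u, u — 4 nuclei, so 4 syllables.
σ1/σ2 boundary: /p/ is a single consonant, so it becomes the next onset.
σ2/σ3 boundary: /tk/ splits as /t/ + /k/ (/k/ is the longest suffix that is a licit onset).
σ3/σ4 boundary: /tw/ splits as /t/ + /w/ (/w/ is the longest suffix that is a licit onset).
So the parse is ne.pet.kut.wuk.
Syllable 2 is /pet/: onset /p/, nucleus /e/, coda /t/.

t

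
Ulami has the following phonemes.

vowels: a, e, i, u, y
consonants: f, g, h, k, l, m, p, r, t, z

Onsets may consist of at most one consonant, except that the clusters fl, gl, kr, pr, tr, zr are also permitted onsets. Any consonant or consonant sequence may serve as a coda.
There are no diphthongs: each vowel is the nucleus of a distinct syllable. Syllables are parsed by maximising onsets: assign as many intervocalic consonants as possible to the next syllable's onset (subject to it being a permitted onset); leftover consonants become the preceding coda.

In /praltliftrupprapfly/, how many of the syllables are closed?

The vowels are a, i, u, a, y — 5 nuclei, so 5 syllables.
/a…i/ gap (V1→V2): /ltl/; trying suffixes from longest down, /l/ is the first permitted one, so coda /lt/ | onset /l/.
/i…u/ gap (V2→V3): /ftr/; trying suffixes from longest down, /tr/ is the first permitted one, so coda /f/ | onset /tr/.
/u…a/ gap (V3→V4): /ppr/ — longest licit onset from the right is /pr/, leaving /p/ as coda.
/a…y/ gap (V4→V5): /pfl/; trying suffixes from longest down, /fl/ is the first permitted one, so coda /p/ | onset /fl/.
Putting it together: pralt.lif.trup.prap.fly.
Classifying each syllable: /pralt/ (closed), /lif/ (closed), /trup/ (closed), /prap/ (closed), /fly/ (open).
Closed syllables: 4.

4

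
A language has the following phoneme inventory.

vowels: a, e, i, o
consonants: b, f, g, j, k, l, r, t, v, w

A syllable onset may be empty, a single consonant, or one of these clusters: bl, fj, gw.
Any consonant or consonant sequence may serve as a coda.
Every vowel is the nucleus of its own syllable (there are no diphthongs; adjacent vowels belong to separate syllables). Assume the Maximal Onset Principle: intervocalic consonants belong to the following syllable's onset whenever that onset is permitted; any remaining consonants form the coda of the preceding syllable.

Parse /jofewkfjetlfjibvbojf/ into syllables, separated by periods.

jo.fewk.fjetl.fjibv.bojf

Vowels present: o, e, e, i, o; each is a nucleus, giving 5 syllables.
/o…e/ gap (V1→V2): /f/ is a single consonant, so it becomes the next onset.
/e…e/ gap (V2→V3): /wkfj/ — longest licit onset from the right is /fj/, leaving /wk/ as coda.
/e…i/ gap (V3→V4): /tlfj/ — longest licit onset from the right is /fj/, leaving /tl/ as coda.
/i…o/ gap (V4→V5): /bvb/ — longest licit onset from the right is /b/, leaving /bv/ as coda.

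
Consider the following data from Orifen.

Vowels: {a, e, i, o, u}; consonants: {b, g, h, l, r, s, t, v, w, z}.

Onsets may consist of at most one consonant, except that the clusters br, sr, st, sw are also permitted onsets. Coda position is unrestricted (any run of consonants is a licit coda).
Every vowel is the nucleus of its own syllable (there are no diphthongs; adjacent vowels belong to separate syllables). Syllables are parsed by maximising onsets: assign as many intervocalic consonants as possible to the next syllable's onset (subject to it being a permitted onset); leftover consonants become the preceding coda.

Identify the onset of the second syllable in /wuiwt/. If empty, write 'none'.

Nuclei (vowels): u, i → 2 syllables.
V1 /u/ – V2 /i/: nothing intervenes; syllable break is V.V.
Result: wu.iwt.
Syllable 2 is /iwt/: onset ∅, nucleus /i/, coda /wt/.

none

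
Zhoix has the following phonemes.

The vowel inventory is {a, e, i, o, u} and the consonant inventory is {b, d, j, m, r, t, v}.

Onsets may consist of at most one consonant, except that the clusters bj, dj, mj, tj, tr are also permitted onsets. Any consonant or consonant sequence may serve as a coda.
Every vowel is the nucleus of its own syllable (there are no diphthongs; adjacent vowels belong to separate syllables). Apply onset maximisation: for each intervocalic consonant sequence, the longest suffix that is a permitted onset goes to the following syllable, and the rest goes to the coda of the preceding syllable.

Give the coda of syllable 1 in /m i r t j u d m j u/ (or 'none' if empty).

The vowels are i, u, u — 3 nuclei, so 3 syllables.
/i…u/ gap (V1→V2): /rtj/; trying suffixes from longest down, /tj/ is the first permitted one, so coda /r/ | onset /tj/.
/u…u/ gap (V2→V3): cluster /dmj/ — the longest permitted-onset suffix is /mj/; onset = /mj/, preceding coda = /d/.
Result: mir.tjud.mju.
Syllable 1 is /mir/: onset /m/, nucleus /i/, coda /r/.

r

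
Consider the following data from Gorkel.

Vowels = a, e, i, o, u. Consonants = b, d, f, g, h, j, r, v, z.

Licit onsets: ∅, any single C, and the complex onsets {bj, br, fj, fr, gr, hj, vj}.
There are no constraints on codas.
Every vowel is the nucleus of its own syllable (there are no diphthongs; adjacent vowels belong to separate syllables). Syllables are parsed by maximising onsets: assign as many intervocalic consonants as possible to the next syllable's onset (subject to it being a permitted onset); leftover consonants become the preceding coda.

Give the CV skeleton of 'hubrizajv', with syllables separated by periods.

Nuclei (vowels): u, i, a → 3 syllables.
σ1/σ2 boundary: cluster /br/ — /br/ is itself a permitted onset, so the whole cluster goes right; preceding coda = ∅.
σ2/σ3 boundary: just /z/ — single C goes to the following onset.
Putting it together: hu.bri.zajv.
Mapping each syllable to C/V: /hu/ → CV, /bri/ → CCV, /zajv/ → CVCC.

CV.CCV.CVCC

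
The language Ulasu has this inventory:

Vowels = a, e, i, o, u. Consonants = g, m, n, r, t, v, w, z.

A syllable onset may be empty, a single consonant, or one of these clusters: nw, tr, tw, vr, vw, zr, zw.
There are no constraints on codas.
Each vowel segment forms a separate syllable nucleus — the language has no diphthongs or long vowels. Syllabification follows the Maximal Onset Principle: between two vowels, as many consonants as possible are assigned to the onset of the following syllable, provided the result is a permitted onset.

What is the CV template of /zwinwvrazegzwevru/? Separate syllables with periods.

The vowels are i, a, e, e, u — 5 nuclei, so 5 syllables.
/i…a/ gap (V1→V2): cluster /nwvr/ — the longest permitted-onset suffix is /vr/; onset = /vr/, preceding coda = /nw/.
/a…e/ gap (V2→V3): /z/ is a single consonant, so it becomes the next onset.
/e…e/ gap (V3→V4): /gzw/ splits as /g/ + /zw/ (/zw/ is the longest suffix that is a licit onset).
/e…u/ gap (V4→V5): cluster /vr/ — /vr/ is itself a permitted onset, so the whole cluster goes right; preceding coda = ∅.
So the parse is zwinw.vra.zeg.zwe.vru.
Mapping each syllable to C/V: /zwinw/ → CCVCC, /vra/ → CCV, /zeg/ → CVC, /zwe/ → CCV, /vru/ → CCV.

CCVCC.CCV.CVC.CCV.CCV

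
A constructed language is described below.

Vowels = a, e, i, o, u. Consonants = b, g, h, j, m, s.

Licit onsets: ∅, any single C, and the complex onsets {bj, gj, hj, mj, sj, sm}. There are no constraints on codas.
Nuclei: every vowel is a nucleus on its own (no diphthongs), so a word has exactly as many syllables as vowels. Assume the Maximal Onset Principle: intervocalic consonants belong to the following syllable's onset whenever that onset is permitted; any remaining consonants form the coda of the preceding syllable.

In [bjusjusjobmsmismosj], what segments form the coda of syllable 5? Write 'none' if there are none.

sj

Vowels present: u, u, o, i, o; each is a nucleus, giving 5 syllables.
σ1/σ2 boundary: /sj/ — entire cluster is a permitted onset → onset /sj/, coda ∅.
σ2/σ3 boundary: /sj/ is a licit onset in full, so it all attaches to the next syllable.
σ3/σ4 boundary: /bmsm/ — longest licit onset from the right is /sm/, leaving /bm/ as coda.
σ4/σ5 boundary: /sm/ is a licit onset in full, so it all attaches to the next syllable.
Result: bju.sju.sjobm.smi.smosj.
Syllable 5 is /smosj/: onset /sm/, nucleus /o/, coda /sj/.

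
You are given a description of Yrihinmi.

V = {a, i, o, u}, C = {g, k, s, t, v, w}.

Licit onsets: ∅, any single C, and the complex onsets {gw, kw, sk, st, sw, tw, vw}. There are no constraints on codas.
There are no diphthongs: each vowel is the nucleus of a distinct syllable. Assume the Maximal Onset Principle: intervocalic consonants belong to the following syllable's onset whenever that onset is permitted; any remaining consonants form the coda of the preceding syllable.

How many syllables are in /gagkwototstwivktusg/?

5

Vowels present: a, o, o, i, u; each is a nucleus, giving 5 syllables.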